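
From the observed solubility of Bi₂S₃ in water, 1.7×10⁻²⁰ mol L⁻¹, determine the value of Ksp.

Ksp = 1.5×10⁻⁹⁷

Bi₂S₃(s) ⇌ 2 Bi³⁺(aq) + 3 S²⁻(aq)
Let s be the molar solubility. Then [Bi³⁺] = 2s and [S²⁻] = 3s.
Ksp = [Bi³⁺]^2[S²⁻]^3 = (2s)^2 · (3s)^3 = 108s^5
Ksp = 108 × (1.7×10⁻²⁰)^5 = 1.5×10⁻⁹⁷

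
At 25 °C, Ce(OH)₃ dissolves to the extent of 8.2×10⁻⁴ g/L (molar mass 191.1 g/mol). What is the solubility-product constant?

s = (8.2×10⁻⁴ g L⁻¹)/(191.1 g mol⁻¹) = 4.291×10⁻⁶ M
Ce(OH)₃(s) ⇌ Ce³⁺(aq) + 3 OH⁻(aq)
With molar solubility s: [Ce³⁺] = s, [OH⁻] = 3s.
Ksp = [Ce³⁺][OH⁻]^3 = s · (3s)^3 = 27s^4
Ksp = 27 × (4.291×10⁻⁶)^4 = 9.2×10⁻²¹

Ksp = 9.2×10⁻²¹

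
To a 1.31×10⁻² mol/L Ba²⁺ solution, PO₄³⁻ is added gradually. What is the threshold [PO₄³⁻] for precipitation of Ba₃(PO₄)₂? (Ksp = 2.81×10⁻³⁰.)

A salt starts to precipitate once the ion product Q reaches its Ksp.
Ba₃(PO₄)₂(s) ⇌ 3 Ba²⁺(aq) + 2 PO₄³⁻(aq)
Ksp = [Ba²⁺]^3[PO₄³⁻]^2 = [PO₄³⁻]^2(1.31×10⁻²)^3
[PO₄³⁻]^2 = 2.81×10⁻³⁰ / (1.31×10⁻²)^3 = 1.25×10⁻²⁴
[PO₄³⁻] = 1.12×10⁻¹² mol/L

1.12×10⁻¹² M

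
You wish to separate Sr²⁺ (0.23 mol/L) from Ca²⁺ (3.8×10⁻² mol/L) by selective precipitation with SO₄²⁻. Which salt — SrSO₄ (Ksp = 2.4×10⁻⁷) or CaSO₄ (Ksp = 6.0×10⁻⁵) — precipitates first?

SrSO₄

Each salt precipitates once Q = Ksp for that salt.
For SrSO₄: [SO₄²⁻] = (Ksp/[Sr²⁺]) = 1.0×10⁻⁶ mol/L
For CaSO₄: [SO₄²⁻] = (Ksp/[Ca²⁺]) = 1.6×10⁻³ mol/L
The smaller threshold [SO₄²⁻] is reached first, so SrSO₄ precipitates first.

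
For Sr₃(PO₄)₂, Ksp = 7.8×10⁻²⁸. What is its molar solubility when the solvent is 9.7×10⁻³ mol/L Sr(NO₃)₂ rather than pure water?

Sr₃(PO₄)₂(s) ⇌ 3 Sr²⁺(aq) + 2 PO₄³⁻(aq)
Sr²⁺ is already present at 9.7×10⁻³ mol/L. If s mol/L of Sr₃(PO₄)₂ dissolves, [PO₄³⁻] = 2s while [Sr²⁺] ≈ 9.7×10⁻³ mol/L.
Ksp = [Sr²⁺]^3[PO₄³⁻]^2 = (9.7×10⁻³)^3(2s)^2
(2s)^2 = 7.8×10⁻²⁸ / (9.7×10⁻³)^3 = 8.5×10⁻²²
s = 1.5×10⁻¹¹ mol/L

1.5×10⁻¹¹ M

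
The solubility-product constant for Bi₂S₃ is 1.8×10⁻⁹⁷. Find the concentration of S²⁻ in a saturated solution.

5.3×10⁻²⁰ M

Bi₂S₃(s) ⇌ 2 Bi³⁺(aq) + 3 S²⁻(aq)
Let s be the molar solubility. Then [Bi³⁺] = 2s and [S²⁻] = 3s.
Ksp = [Bi³⁺]^2[S²⁻]^3 = (2s)^2 · (3s)^3 = 108s^5 = 1.8×10⁻⁹⁷
s = 1.8×10⁻²⁰ M
[S²⁻] = 3s = 5.3×10⁻²⁰ M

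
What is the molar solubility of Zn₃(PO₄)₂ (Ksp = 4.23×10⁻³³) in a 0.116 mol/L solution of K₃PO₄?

2.27×10⁻¹¹ M

Zn₃(PO₄)₂(s) ⇌ 3 Zn²⁺(aq) + 2 PO₄³⁻(aq)
Let s be the solubility of Zn₃(PO₄)₂ here. The common ion gives [PO₄³⁻] ≈ 0.116 mol/L, and [Zn²⁺] = 3s.
Ksp = [Zn²⁺]^3[PO₄³⁻]^2 = (3s)^3(0.116)^2
(3s)^3 = 4.23×10⁻³³ / (0.116)^2 = 3.14×10⁻³¹
s = 2.27×10⁻¹¹ mol/L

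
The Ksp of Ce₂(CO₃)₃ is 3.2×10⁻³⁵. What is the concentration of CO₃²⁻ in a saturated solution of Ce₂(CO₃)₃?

1.5×10⁻⁷ M

Ce₂(CO₃)₃(s) ⇌ 2 Ce³⁺(aq) + 3 CO₃²⁻(aq)
If s mol/L of Ce₂(CO₃)₃ dissolves, [Ce³⁺] = 2s and [CO₃²⁻] = 3s.
Ksp = [Ce³⁺]^2[CO₃²⁻]^3 = (2s)^2 · (3s)^3 = 108s^5 = 3.2×10⁻³⁵
s = 4.9×10⁻⁸ mol L⁻¹
[CO₃²⁻] = 3s = 1.5×10⁻⁷ mol L⁻¹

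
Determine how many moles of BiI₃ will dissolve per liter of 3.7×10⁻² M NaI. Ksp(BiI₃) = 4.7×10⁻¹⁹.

BiI₃(s) ⇌ Bi³⁺(aq) + 3 I⁻(aq)
With I⁻ already at 3.7×10⁻² M and s small, take [I⁻] ≈ 3.7×10⁻² M and [Bi³⁺] = s.
Ksp = [Bi³⁺][I⁻]^3 = s(3.7×10⁻²)^3
s = 4.7×10⁻¹⁹ / (3.7×10⁻²)^3 = 9.3×10⁻¹⁵
s = 9.3×10⁻¹⁵ M

9.3×10⁻¹⁵ M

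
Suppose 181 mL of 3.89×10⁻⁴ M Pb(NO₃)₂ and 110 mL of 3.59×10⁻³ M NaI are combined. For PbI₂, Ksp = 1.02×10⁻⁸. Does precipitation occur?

No

Total volume after mixing = 181 + 110 = 291 mL.
[Pb²⁺] = (3.89×10⁻⁴)(181)/291 = 2.42×10⁻⁴ M
[I⁻] = (3.59×10⁻³)(110)/291 = 1.36×10⁻³ M
Q = [Pb²⁺][I⁻]^2 = 4.46×10⁻¹⁰
Since Q (4.46×10⁻¹⁰) is less than Ksp (1.02×10⁻⁸), no PbI₂ precipitates.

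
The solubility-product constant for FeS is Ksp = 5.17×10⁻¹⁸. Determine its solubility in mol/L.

2.27×10⁻⁹ M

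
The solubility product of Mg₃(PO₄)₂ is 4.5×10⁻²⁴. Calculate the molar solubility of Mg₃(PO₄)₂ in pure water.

8.4×10⁻⁶ M

Mg₃(PO₄)₂(s) ⇌ 3 Mg²⁺(aq) + 2 PO₄³⁻(aq)
For each mole of Mg₃(PO₄)₂ that dissolves per liter, [Mg²⁺] = 3s and [PO₄³⁻] = 2s; let s denote this solubility.
Ksp = [Mg²⁺]^3[PO₄³⁻]^2 = (3s)^3 · (2s)^2 = 108s^5
108s^5 = 4.5×10⁻²⁴  ⇒  s^5 = 4.2×10⁻²⁶
s = (4.2×10⁻²⁶)^(1/5) = 8.4×10⁻⁶ M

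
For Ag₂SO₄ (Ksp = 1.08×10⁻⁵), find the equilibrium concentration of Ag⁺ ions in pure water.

2.78×10⁻² M

Ag₂SO₄(s) ⇌ 2 Ag⁺(aq) + SO₄²⁻(aq)
With molar solubility s: [Ag⁺] = 2s, [SO₄²⁻] = s.
Ksp = [Ag⁺]^2[SO₄²⁻] = (2s)^2 · s = 4s^3 = 1.08×10⁻⁵
s = 1.39×10⁻² mol/L
[Ag⁺] = 2s = 2.78×10⁻² mol/L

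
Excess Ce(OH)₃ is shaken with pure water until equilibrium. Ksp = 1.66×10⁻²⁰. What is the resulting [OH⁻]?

1.49×10⁻⁵ M

Ce(OH)₃(s) ⇌ Ce³⁺(aq) + 3 OH⁻(aq)
With molar solubility s: [Ce³⁺] = s, [OH⁻] = 3s.
Ksp = [Ce³⁺][OH⁻]^3 = s · (3s)^3 = 27s^4 = 1.66×10⁻²⁰
s = 4.98×10⁻⁶ M
[OH⁻] = 3s = 1.49×10⁻⁵ M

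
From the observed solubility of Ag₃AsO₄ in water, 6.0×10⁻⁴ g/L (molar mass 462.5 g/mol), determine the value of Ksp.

Ksp = 7.6×10⁻²³

Convert to molarity: s = 6.0×10⁻⁴ / 462.5 = 1.297×10⁻⁶ mol/L
Ag₃AsO₄(s) ⇌ 3 Ag⁺(aq) + AsO₄³⁻(aq)
Call the molar solubility s, so that [Ag⁺] = 3s and [AsO₄³⁻] = s.
Ksp = [Ag⁺]^3[AsO₄³⁻] = (3s)^3 · s = 27s^4
Ksp = 27 × (1.297×10⁻⁶)^4 = 7.6×10⁻²³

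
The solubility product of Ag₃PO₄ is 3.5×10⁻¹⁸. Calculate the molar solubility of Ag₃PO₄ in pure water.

1.9×10⁻⁵ M

Ag₃PO₄(s) ⇌ 3 Ag⁺(aq) + PO₄³⁻(aq)
Let s be the molar solubility. Then [Ag⁺] = 3s and [PO₄³⁻] = s.
Ksp = [Ag⁺]^3[PO₄³⁻] = (3s)^3 · s = 27s^4
27s^4 = 3.5×10⁻¹⁸  ⇒  s^4 = 1.3×10⁻¹⁹
Taking the 4th root, s = 1.9×10⁻⁵ mol L⁻¹.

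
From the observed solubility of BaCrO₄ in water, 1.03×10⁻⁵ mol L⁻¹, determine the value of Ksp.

BaCrO₄(s) ⇌ Ba²⁺(aq) + CrO₄²⁻(aq)
Let s be the molar solubility. Then [Ba²⁺] = s and [CrO₄²⁻] = s.
Ksp = [Ba²⁺][CrO₄²⁻] = s · s = s^2
Ksp = (1.03×10⁻⁵)^2 = 1.06×10⁻¹⁰

Ksp = 1.06×10⁻¹⁰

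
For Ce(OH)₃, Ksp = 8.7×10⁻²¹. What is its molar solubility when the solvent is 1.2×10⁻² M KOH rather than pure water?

Ce(OH)₃(s) ⇌ Ce³⁺(aq) + 3 OH⁻(aq)
OH⁻ is already present at 1.2×10⁻² M. If s mol/L of Ce(OH)₃ dissolves, [Ce³⁺] = s while [OH⁻] ≈ 1.2×10⁻² M.
Ksp = [Ce³⁺][OH⁻]^3 = s(1.2×10⁻²)^3
s = 8.7×10⁻²¹ / (1.2×10⁻²)^3 = 5.0×10⁻¹⁵
s = 5.0×10⁻¹⁵ M

5.0×10⁻¹⁵ M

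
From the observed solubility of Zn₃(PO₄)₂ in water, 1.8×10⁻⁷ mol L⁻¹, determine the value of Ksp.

Ksp = 2.0×10⁻³²

Zn₃(PO₄)₂(s) ⇌ 3 Zn²⁺(aq) + 2 PO₄³⁻(aq)
With molar solubility s: [Zn²⁺] = 3s, [PO₄³⁻] = 2s.
Ksp = [Zn²⁺]^3[PO₄³⁻]^2 = (3s)^3 · (2s)^2 = 108s^5
Ksp = 108 × (1.8×10⁻⁷)^5 = 2.0×10⁻³²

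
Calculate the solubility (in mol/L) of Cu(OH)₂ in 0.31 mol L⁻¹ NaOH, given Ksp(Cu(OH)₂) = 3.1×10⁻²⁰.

3.2×10⁻¹⁹ M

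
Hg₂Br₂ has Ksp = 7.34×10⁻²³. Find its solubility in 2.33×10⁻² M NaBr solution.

1.35×10⁻¹⁹ M

Hg₂Br₂(s) ⇌ Hg₂²⁺(aq) + 2 Br⁻(aq)
Br⁻ is already present at 2.33×10⁻² M. If s mol/L of Hg₂Br₂ dissolves, [Hg₂²⁺] = s while [Br⁻] ≈ 2.33×10⁻² M.
Ksp = [Hg₂²⁺][Br⁻]^2 = s(2.33×10⁻²)^2
s = 7.34×10⁻²³ / (2.33×10⁻²)^2 = 1.35×10⁻¹⁹
s = 1.35×10⁻¹⁹ M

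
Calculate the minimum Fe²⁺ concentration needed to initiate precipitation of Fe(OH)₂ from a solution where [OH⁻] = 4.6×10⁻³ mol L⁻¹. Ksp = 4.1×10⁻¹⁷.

A salt starts to precipitate once the ion product Q reaches its Ksp.
Fe(OH)₂(s) ⇌ Fe²⁺(aq) + 2 OH⁻(aq)
Ksp = [Fe²⁺][OH⁻]^2 = [Fe²⁺](4.6×10⁻³)^2
[Fe²⁺] = 4.1×10⁻¹⁷ / (4.6×10⁻³)^2 = 1.9×10⁻¹²
[Fe²⁺] = 1.9×10⁻¹² mol L⁻¹

1.9×10⁻¹² M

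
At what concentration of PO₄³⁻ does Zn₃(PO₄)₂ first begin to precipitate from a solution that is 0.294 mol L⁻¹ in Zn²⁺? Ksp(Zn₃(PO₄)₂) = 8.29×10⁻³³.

5.71×10⁻¹⁶ M

A salt starts to precipitate once the ion product Q reaches its Ksp.
Zn₃(PO₄)₂(s) ⇌ 3 Zn²⁺(aq) + 2 PO₄³⁻(aq)
Ksp = [Zn²⁺]^3[PO₄³⁻]^2 = [PO₄³⁻]^2(0.294)^3
[PO₄³⁻]^2 = 8.29×10⁻³³ / (0.294)^3 = 3.26×10⁻³¹
[PO₄³⁻] = 5.71×10⁻¹⁶ mol L⁻¹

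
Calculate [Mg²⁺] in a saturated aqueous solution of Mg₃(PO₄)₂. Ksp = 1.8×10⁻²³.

Mg₃(PO₄)₂(s) ⇌ 3 Mg²⁺(aq) + 2 PO₄³⁻(aq)
Call the molar solubility s, so that [Mg²⁺] = 3s and [PO₄³⁻] = 2s.
Ksp = [Mg²⁺]^3[PO₄³⁻]^2 = (3s)^3 · (2s)^2 = 108s^5 = 1.8×10⁻²³
s = 1.1×10⁻⁵ M
[Mg²⁺] = 3s = 3.3×10⁻⁵ M

3.3×10⁻⁵ M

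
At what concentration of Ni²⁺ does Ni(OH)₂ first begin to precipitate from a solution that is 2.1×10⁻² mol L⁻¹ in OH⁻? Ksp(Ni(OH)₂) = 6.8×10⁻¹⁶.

1.5×10⁻¹² M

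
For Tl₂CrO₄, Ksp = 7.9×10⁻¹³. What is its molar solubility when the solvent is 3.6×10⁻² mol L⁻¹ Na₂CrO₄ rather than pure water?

2.3×10⁻⁶ M

Tl₂CrO₄(s) ⇌ 2 Tl⁺(aq) + CrO₄²⁻(aq)
With CrO₄²⁻ already at 3.6×10⁻² mol L⁻¹ and s small, take [CrO₄²⁻] ≈ 3.6×10⁻² mol L⁻¹ and [Tl⁺] = 2s.
Ksp = [Tl⁺]^2[CrO₄²⁻] = (2s)^2(3.6×10⁻²)
(2s)^2 = 7.9×10⁻¹³ / (3.6×10⁻²) = 2.2×10⁻¹¹
s = 2.3×10⁻⁶ mol L⁻¹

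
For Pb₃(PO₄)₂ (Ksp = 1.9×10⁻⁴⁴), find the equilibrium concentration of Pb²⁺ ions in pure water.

2.1×10⁻⁹ M

Pb₃(PO₄)₂(s) ⇌ 3 Pb²⁺(aq) + 2 PO₄³⁻(aq)
With molar solubility s: [Pb²⁺] = 3s, [PO₄³⁻] = 2s.
Ksp = [Pb²⁺]^3[PO₄³⁻]^2 = (3s)^3 · (2s)^2 = 108s^5 = 1.9×10⁻⁴⁴
s = 7.1×10⁻¹⁰ mol/L
[Pb²⁺] = 3s = 2.1×10⁻⁹ mol/L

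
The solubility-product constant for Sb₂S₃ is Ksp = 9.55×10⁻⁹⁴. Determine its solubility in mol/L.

9.76×10⁻²⁰ M

Sb₂S₃(s) ⇌ 2 Sb³⁺(aq) + 3 S²⁻(aq)
For each mole of Sb₂S₃ that dissolves per liter, [Sb³⁺] = 2s and [S²⁻] = 3s; let s denote this solubility.
Ksp = [Sb³⁺]^2[S²⁻]^3 = (2s)^2 · (3s)^3 = 108s^5
108s^5 = 9.55×10⁻⁹⁴  ⇒  s^5 = 8.84×10⁻⁹⁶
s = 9.76×10⁻²⁰ M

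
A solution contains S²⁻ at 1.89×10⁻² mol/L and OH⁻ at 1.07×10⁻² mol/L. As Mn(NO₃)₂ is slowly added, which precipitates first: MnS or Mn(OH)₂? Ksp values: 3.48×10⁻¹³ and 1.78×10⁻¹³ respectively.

MnS

A salt starts to precipitate once the ion product Q reaches its Ksp.
For MnS: [Mn²⁺] = (Ksp/[S²⁻]) = 1.84×10⁻¹¹ mol/L
For Mn(OH)₂: [Mn²⁺] = (Ksp/[OH⁻]^2) = 1.55×10⁻⁹ mol/L
The smaller threshold [Mn²⁺] is reached first, so MnS precipitates first.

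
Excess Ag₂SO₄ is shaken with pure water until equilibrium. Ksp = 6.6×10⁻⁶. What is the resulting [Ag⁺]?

2.4×10⁻² M

Ag₂SO₄(s) ⇌ 2 Ag⁺(aq) + SO₄²⁻(aq)
For each mole of Ag₂SO₄ that dissolves per liter, [Ag⁺] = 2s and [SO₄²⁻] = s; let s denote this solubility.
Ksp = [Ag⁺]^2[SO₄²⁻] = (2s)^2 · s = 4s^3 = 6.6×10⁻⁶
s = 1.2×10⁻² M
[Ag⁺] = 2s = 2.4×10⁻² M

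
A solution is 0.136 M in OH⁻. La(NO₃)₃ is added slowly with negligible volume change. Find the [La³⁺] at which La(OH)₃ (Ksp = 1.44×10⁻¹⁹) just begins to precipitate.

5.72×10⁻¹⁷ M

The threshold for precipitation is Q = Ksp.
La(OH)₃(s) ⇌ La³⁺(aq) + 3 OH⁻(aq)
Ksp = [La³⁺][OH⁻]^3 = [La³⁺](0.136)^3
[La³⁺] = 1.44×10⁻¹⁹ / (0.136)^3 = 5.72×10⁻¹⁷
[La³⁺] = 5.72×10⁻¹⁷ M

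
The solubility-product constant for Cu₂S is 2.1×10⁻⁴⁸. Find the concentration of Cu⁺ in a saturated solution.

1.6×10⁻¹⁶ M

Cu₂S(s) ⇌ 2 Cu⁺(aq) + S²⁻(aq)
Call the molar solubility s, so that [Cu⁺] = 2s and [S²⁻] = s.
Ksp = [Cu⁺]^2[S²⁻] = (2s)^2 · s = 4s^3 = 2.1×10⁻⁴⁸
s = 8.1×10⁻¹⁷ M
[Cu⁺] = 2s = 1.6×10⁻¹⁶ M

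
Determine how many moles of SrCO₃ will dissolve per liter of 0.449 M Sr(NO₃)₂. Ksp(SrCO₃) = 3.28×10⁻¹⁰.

7.31×10⁻¹⁰ M

SrCO₃(s) ⇌ Sr²⁺(aq) + CO₃²⁻(aq)
Let s be the solubility of SrCO₃ here. The common ion gives [Sr²⁺] ≈ 0.449 M, and [CO₃²⁻] = s.
Ksp = [Sr²⁺][CO₃²⁻] = (0.449)s
s = 3.28×10⁻¹⁰ / (0.449) = 7.31×10⁻¹⁰
s = 7.31×10⁻¹⁰ M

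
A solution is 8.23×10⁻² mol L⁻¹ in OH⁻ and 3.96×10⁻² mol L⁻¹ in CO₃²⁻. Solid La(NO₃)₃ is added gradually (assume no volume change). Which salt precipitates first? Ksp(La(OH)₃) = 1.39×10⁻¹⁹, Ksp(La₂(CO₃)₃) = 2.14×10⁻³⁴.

Each salt precipitates once Q = Ksp for that salt.
For La(OH)₃: [La³⁺] = (Ksp/[OH⁻]^3) = 2.49×10⁻¹⁶ mol L⁻¹
For La₂(CO₃)₃: [La³⁺] = (Ksp/[CO₃²⁻]^3)^(1/2) = 1.86×10⁻¹⁵ mol L⁻¹
Since La(OH)₃ needs less La³⁺ to reach saturation, it precipitates first.

La(OH)₃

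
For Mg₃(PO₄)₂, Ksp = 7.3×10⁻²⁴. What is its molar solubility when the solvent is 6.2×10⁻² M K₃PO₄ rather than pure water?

4.1×10⁻⁸ M

Mg₃(PO₄)₂(s) ⇌ 3 Mg²⁺(aq) + 2 PO₄³⁻(aq)
The solution already contains PO₄³⁻ at 6.2×10⁻² M. Let s be the molar solubility of Mg₃(PO₄)₂.
[PO₄³⁻] ≈ 6.2×10⁻² M (common ion dominates); [Mg²⁺] = 3s.
Ksp = [Mg²⁺]^3[PO₄³⁻]^2 = (3s)^3(6.2×10⁻²)^2
(3s)^3 = 7.3×10⁻²⁴ / (6.2×10⁻²)^2 = 1.9×10⁻²¹
s = 4.1×10⁻⁸ M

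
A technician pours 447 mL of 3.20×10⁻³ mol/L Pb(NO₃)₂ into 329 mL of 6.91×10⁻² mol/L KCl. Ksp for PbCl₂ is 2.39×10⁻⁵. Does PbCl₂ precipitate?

No

The combined volume is 776 mL.
[Pb²⁺] = (3.20×10⁻³)(447)/776 = 1.84×10⁻³ mol/L
[Cl⁻] = (6.91×10⁻²)(329)/776 = 2.93×10⁻² mol/L
Q = [Pb²⁺][Cl⁻]^2 = 1.58×10⁻⁶
Since Q (1.58×10⁻⁶) is less than Ksp (2.39×10⁻⁵), no PbCl₂ precipitates.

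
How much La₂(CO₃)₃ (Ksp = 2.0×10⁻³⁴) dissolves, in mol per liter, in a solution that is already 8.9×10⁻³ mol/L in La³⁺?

La₂(CO₃)₃(s) ⇌ 2 La³⁺(aq) + 3 CO₃²⁻(aq)
With La³⁺ already at 8.9×10⁻³ mol/L and s small, take [La³⁺] ≈ 8.9×10⁻³ mol/L and [CO₃²⁻] = 3s.
Ksp = [La³⁺]^2[CO₃²⁻]^3 = (8.9×10⁻³)^2(3s)^3
(3s)^3 = 2.0×10⁻³⁴ / (8.9×10⁻³)^2 = 2.5×10⁻³⁰
s = 4.5×10⁻¹¹ mol/L

4.5×10⁻¹¹ M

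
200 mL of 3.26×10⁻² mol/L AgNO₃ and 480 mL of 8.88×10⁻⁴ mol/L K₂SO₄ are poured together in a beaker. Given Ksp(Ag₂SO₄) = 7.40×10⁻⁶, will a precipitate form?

No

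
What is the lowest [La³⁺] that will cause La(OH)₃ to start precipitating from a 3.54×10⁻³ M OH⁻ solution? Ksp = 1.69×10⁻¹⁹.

3.81×10⁻¹² M

A salt starts to precipitate once the ion product Q reaches its Ksp.
La(OH)₃(s) ⇌ La³⁺(aq) + 3 OH⁻(aq)
Ksp = [La³⁺][OH⁻]^3 = [La³⁺](3.54×10⁻³)^3
[La³⁺] = 1.69×10⁻¹⁹ / (3.54×10⁻³)^3 = 3.81×10⁻¹²
[La³⁺] = 3.81×10⁻¹² M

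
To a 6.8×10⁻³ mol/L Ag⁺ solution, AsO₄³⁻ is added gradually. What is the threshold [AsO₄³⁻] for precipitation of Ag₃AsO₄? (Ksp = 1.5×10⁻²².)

4.8×10⁻¹⁶ M

Precipitation of each salt begins when its ion product equals Ksp.
Ag₃AsO₄(s) ⇌ 3 Ag⁺(aq) + AsO₄³⁻(aq)
Ksp = [Ag⁺]^3[AsO₄³⁻] = [AsO₄³⁻](6.8×10⁻³)^3
[AsO₄³⁻] = 1.5×10⁻²² / (6.8×10⁻³)^3 = 4.8×10⁻¹⁶
[AsO₄³⁻] = 4.8×10⁻¹⁶ mol/L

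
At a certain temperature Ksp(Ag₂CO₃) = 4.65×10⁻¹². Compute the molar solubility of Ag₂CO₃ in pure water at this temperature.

1.05×10⁻⁴ M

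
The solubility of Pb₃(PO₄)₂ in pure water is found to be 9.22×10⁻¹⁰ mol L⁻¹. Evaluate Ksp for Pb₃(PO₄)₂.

Ksp = 7.20×10⁻⁴⁴

Pb₃(PO₄)₂(s) ⇌ 3 Pb²⁺(aq) + 2 PO₄³⁻(aq)
With molar solubility s: [Pb²⁺] = 3s, [PO₄³⁻] = 2s.
Ksp = [Pb²⁺]^3[PO₄³⁻]^2 = (3s)^3 · (2s)^2 = 108s^5
Ksp = 108 × (9.22×10⁻¹⁰)^5 = 7.20×10⁻⁴⁴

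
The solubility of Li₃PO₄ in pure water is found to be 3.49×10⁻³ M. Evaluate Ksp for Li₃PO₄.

Ksp = 4.01×10⁻⁹

Li₃PO₄(s) ⇌ 3 Li⁺(aq) + PO₄³⁻(aq)
If s mol/L of Li₃PO₄ dissolves, [Li⁺] = 3s and [PO₄³⁻] = s.
Ksp = [Li⁺]^3[PO₄³⁻] = (3s)^3 · s = 27s^4
Ksp = 27 × (3.49×10⁻³)^4 = 4.01×10⁻⁹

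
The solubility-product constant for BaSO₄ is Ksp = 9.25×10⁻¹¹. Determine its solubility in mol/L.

BaSO₄(s) ⇌ Ba²⁺(aq) + SO₄²⁻(aq)
With molar solubility s: [Ba²⁺] = s, [SO₄²⁻] = s.
Ksp = [Ba²⁺][SO₄²⁻] = s · s = s^2
s^2 = 9.25×10⁻¹¹
s = (9.25×10⁻¹¹)^(1/2) = 9.62×10⁻⁶ M

9.62×10⁻⁶ M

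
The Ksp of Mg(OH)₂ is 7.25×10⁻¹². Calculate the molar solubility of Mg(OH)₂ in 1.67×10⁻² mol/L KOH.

Mg(OH)₂(s) ⇌ Mg²⁺(aq) + 2 OH⁻(aq)
OH⁻ is already present at 1.67×10⁻² mol/L. If s mol/L of Mg(OH)₂ dissolves, [Mg²⁺] = s while [OH⁻] ≈ 1.67×10⁻² mol/L.
Ksp = [Mg²⁺][OH⁻]^2 = s(1.67×10⁻²)^2
s = 7.25×10⁻¹² / (1.67×10⁻²)^2 = 2.60×10⁻⁸
s = 2.60×10⁻⁸ mol/L

2.60×10⁻⁸ M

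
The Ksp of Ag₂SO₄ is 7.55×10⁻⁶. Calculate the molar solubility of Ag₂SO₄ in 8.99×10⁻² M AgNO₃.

9.34×10⁻⁴ M

Ag₂SO₄(s) ⇌ 2 Ag⁺(aq) + SO₄²⁻(aq)
Let s be the solubility of Ag₂SO₄ here. The common ion gives [Ag⁺] ≈ 8.99×10⁻² M, and [SO₄²⁻] = s.
Ksp = [Ag⁺]^2[SO₄²⁻] = (8.99×10⁻²)^2s
s = 7.55×10⁻⁶ / (8.99×10⁻²)^2 = 9.34×10⁻⁴
s = 9.34×10⁻⁴ M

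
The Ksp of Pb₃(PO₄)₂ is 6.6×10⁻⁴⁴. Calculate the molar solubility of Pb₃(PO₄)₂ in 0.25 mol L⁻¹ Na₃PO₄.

Pb₃(PO₄)₂(s) ⇌ 3 Pb²⁺(aq) + 2 PO₄³⁻(aq)
PO₄³⁻ is already present at 0.25 mol L⁻¹. If s mol/L of Pb₃(PO₄)₂ dissolves, [Pb²⁺] = 3s while [PO₄³⁻] ≈ 0.25 mol L⁻¹.
Ksp = [Pb²⁺]^3[PO₄³⁻]^2 = (3s)^3(0.25)^2
(3s)^3 = 6.6×10⁻⁴⁴ / (0.25)^2 = 1.1×10⁻⁴²
s = 3.4×10⁻¹⁵ mol L⁻¹

3.4×10⁻¹⁵ M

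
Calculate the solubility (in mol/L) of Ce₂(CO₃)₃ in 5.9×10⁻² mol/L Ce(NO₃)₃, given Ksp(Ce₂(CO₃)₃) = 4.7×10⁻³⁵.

Ce₂(CO₃)₃(s) ⇌ 2 Ce³⁺(aq) + 3 CO₃²⁻(aq)
The solution already contains Ce³⁺ at 5.9×10⁻² mol/L. Let s be the molar solubility of Ce₂(CO₃)₃.
[Ce³⁺] ≈ 5.9×10⁻² mol/L (common ion dominates); [CO₃²⁻] = 3s.
Ksp = [Ce³⁺]^2[CO₃²⁻]^3 = (5.9×10⁻²)^2(3s)^3
(3s)^3 = 4.7×10⁻³⁵ / (5.9×10⁻²)^2 = 1.4×10⁻³²
s = 7.9×10⁻¹² mol/L

7.9×10⁻¹² M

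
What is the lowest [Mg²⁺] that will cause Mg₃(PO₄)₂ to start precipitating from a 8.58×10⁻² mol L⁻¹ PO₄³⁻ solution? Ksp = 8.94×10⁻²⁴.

1.07×10⁻⁷ M

Each salt precipitates once Q = Ksp for that salt.
Mg₃(PO₄)₂(s) ⇌ 3 Mg²⁺(aq) + 2 PO₄³⁻(aq)
Ksp = [Mg²⁺]^3[PO₄³⁻]^2 = [Mg²⁺]^3(8.58×10⁻²)^2
[Mg²⁺]^3 = 8.94×10⁻²⁴ / (8.58×10⁻²)^2 = 1.21×10⁻²¹
[Mg²⁺] = 1.07×10⁻⁷ mol L⁻¹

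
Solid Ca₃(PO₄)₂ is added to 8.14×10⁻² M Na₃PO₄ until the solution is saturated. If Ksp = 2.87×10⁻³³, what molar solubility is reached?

Ca₃(PO₄)₂(s) ⇌ 3 Ca²⁺(aq) + 2 PO₄³⁻(aq)
PO₄³⁻ is already present at 8.14×10⁻² M. If s mol/L of Ca₃(PO₄)₂ dissolves, [Ca²⁺] = 3s while [PO₄³⁻] ≈ 8.14×10⁻² M.
Ksp = [Ca²⁺]^3[PO₄³⁻]^2 = (3s)^3(8.14×10⁻²)^2
(3s)^3 = 2.87×10⁻³³ / (8.14×10⁻²)^2 = 4.33×10⁻³¹
s = 2.52×10⁻¹¹ M

2.52×10⁻¹¹ M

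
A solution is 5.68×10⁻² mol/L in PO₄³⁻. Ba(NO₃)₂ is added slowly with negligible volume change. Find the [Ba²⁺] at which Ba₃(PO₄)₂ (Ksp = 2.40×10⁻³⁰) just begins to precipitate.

9.06×10⁻¹⁰ M

A salt starts to precipitate once the ion product Q reaches its Ksp.
Ba₃(PO₄)₂(s) ⇌ 3 Ba²⁺(aq) + 2 PO₄³⁻(aq)
Ksp = [Ba²⁺]^3[PO₄³⁻]^2 = [Ba²⁺]^3(5.68×10⁻²)^2
[Ba²⁺]^3 = 2.40×10⁻³⁰ / (5.68×10⁻²)^2 = 7.44×10⁻²⁸
[Ba²⁺] = 9.06×10⁻¹⁰ mol/L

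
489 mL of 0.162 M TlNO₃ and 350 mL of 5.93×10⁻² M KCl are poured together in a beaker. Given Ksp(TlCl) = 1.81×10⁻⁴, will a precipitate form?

Yes

After mixing, V = 489 mL + 350 mL = 839 mL.
[Tl⁺] = (0.162)(489)/839 = 9.44×10⁻² M
[Cl⁻] = (5.93×10⁻²)(350)/839 = 2.47×10⁻² M
Q = [Tl⁺][Cl⁻] = 2.34×10⁻³
Because Q > Ksp (2.34×10⁻³ vs 1.81×10⁻⁴), a precipitate of TlCl forms.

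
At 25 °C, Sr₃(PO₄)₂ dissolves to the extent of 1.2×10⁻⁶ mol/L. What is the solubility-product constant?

Sr₃(PO₄)₂(s) ⇌ 3 Sr²⁺(aq) + 2 PO₄³⁻(aq)
For each mole of Sr₃(PO₄)₂ that dissolves per liter, [Sr²⁺] = 3s and [PO₄³⁻] = 2s; let s denote this solubility.
Ksp = [Sr²⁺]^3[PO₄³⁻]^2 = (3s)^3 · (2s)^2 = 108s^5
Ksp = 108 × (1.2×10⁻⁶)^5 = 2.7×10⁻²⁸

Ksp = 2.7×10⁻²⁸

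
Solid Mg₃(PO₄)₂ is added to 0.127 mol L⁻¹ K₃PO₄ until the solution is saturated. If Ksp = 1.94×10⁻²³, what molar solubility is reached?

Mg₃(PO₄)₂(s) ⇌ 3 Mg²⁺(aq) + 2 PO₄³⁻(aq)
PO₄³⁻ is already present at 0.127 mol L⁻¹. If s mol/L of Mg₃(PO₄)₂ dissolves, [Mg²⁺] = 3s while [PO₄³⁻] ≈ 0.127 mol L⁻¹.
Ksp = [Mg²⁺]^3[PO₄³⁻]^2 = (3s)^3(0.127)^2
(3s)^3 = 1.94×10⁻²³ / (0.127)^2 = 1.20×10⁻²¹
s = 3.54×10⁻⁸ mol L⁻¹

3.54×10⁻⁸ M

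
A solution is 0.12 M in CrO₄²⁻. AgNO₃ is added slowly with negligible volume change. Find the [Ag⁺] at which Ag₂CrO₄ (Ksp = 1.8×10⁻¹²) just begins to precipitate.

3.9×10⁻⁶ M

Each salt precipitates once Q = Ksp for that salt.
Ag₂CrO₄(s) ⇌ 2 Ag⁺(aq) + CrO₄²⁻(aq)
Ksp = [Ag⁺]^2[CrO₄²⁻] = [Ag⁺]^2(0.12)
[Ag⁺]^2 = 1.8×10⁻¹² / (0.12) = 1.5×10⁻¹¹
[Ag⁺] = 3.9×10⁻⁶ M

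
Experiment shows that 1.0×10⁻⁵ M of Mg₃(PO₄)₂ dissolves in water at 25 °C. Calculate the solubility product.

Ksp = 1.1×10⁻²³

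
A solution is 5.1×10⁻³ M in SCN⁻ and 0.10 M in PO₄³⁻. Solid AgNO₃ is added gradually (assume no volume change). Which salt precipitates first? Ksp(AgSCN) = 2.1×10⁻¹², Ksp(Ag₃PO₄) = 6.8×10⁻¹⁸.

Each salt precipitates once Q = Ksp for that salt.
For AgSCN: [Ag⁺] = (Ksp/[SCN⁻]) = 4.1×10⁻¹⁰ M
For Ag₃PO₄: [Ag⁺] = (Ksp/[PO₄³⁻])^(1/3) = 4.1×10⁻⁶ M
Since AgSCN needs less Ag⁺ to reach saturation, it precipitates first.

AgSCN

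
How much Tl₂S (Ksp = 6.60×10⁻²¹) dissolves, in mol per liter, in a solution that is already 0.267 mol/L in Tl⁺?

9.26×10⁻²⁰ M

Tl₂S(s) ⇌ 2 Tl⁺(aq) + S²⁻(aq)
With Tl⁺ already at 0.267 mol/L and s small, take [Tl⁺] ≈ 0.267 mol/L and [S²⁻] = s.
Ksp = [Tl⁺]^2[S²⁻] = (0.267)^2s
s = 6.60×10⁻²¹ / (0.267)^2 = 9.26×10⁻²⁰
s = 9.26×10⁻²⁰ mol/L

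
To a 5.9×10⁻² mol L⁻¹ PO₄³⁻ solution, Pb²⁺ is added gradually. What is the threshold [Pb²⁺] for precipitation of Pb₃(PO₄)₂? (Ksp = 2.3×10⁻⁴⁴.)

Precipitation begins when Q = Ksp.
Pb₃(PO₄)₂(s) ⇌ 3 Pb²⁺(aq) + 2 PO₄³⁻(aq)
Ksp = [Pb²⁺]^3[PO₄³⁻]^2 = [Pb²⁺]^3(5.9×10⁻²)^2
[Pb²⁺]^3 = 2.3×10⁻⁴⁴ / (5.9×10⁻²)^2 = 6.6×10⁻⁴²
[Pb²⁺] = 1.9×10⁻¹⁴ mol L⁻¹

1.9×10⁻¹⁴ M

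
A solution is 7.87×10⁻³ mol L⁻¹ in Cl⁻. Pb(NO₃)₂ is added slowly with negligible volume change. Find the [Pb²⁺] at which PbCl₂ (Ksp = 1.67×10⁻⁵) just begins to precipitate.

0.270 M

Each salt precipitates once Q = Ksp for that salt.
PbCl₂(s) ⇌ Pb²⁺(aq) + 2 Cl⁻(aq)
Ksp = [Pb²⁺][Cl⁻]^2 = [Pb²⁺](7.87×10⁻³)^2
[Pb²⁺] = 1.67×10⁻⁵ / (7.87×10⁻³)^2 = 0.270
[Pb²⁺] = 0.270 mol L⁻¹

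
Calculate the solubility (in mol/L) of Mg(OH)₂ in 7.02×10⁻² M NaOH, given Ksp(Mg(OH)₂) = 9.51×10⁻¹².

1.93×10⁻⁹ M

Mg(OH)₂(s) ⇌ Mg²⁺(aq) + 2 OH⁻(aq)
The solution already contains OH⁻ at 7.02×10⁻² M. Let s be the molar solubility of Mg(OH)₂.
[OH⁻] ≈ 7.02×10⁻² M (common ion dominates); [Mg²⁺] = s.
Ksp = [Mg²⁺][OH⁻]^2 = s(7.02×10⁻²)^2
s = 9.51×10⁻¹² / (7.02×10⁻²)^2 = 1.93×10⁻⁹
s = 1.93×10⁻⁹ M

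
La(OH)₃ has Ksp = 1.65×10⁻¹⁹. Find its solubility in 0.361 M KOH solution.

La(OH)₃(s) ⇌ La³⁺(aq) + 3 OH⁻(aq)
The solution already contains OH⁻ at 0.361 M. Let s be the molar solubility of La(OH)₃.
[OH⁻] ≈ 0.361 M (common ion dominates); [La³⁺] = s.
Ksp = [La³⁺][OH⁻]^3 = s(0.361)^3
s = 1.65×10⁻¹⁹ / (0.361)^3 = 3.51×10⁻¹⁸
s = 3.51×10⁻¹⁸ M

3.51×10⁻¹⁸ M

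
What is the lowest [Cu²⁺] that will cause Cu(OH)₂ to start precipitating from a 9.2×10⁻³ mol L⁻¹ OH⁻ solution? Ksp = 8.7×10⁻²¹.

1.0×10⁻¹⁶ M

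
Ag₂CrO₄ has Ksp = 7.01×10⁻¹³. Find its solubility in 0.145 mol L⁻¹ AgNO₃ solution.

3.33×10⁻¹¹ M

Ag₂CrO₄(s) ⇌ 2 Ag⁺(aq) + CrO₄²⁻(aq)
With Ag⁺ already at 0.145 mol L⁻¹ and s small, take [Ag⁺] ≈ 0.145 mol L⁻¹ and [CrO₄²⁻] = s.
Ksp = [Ag⁺]^2[CrO₄²⁻] = (0.145)^2s
s = 7.01×10⁻¹³ / (0.145)^2 = 3.33×10⁻¹¹
s = 3.33×10⁻¹¹ mol L⁻¹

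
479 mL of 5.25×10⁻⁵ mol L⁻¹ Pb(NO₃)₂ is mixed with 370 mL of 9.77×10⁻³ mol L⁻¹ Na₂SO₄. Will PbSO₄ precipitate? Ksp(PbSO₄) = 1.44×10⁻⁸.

The combined volume is 849 mL.
[Pb²⁺] = (5.25×10⁻⁵)(479)/849 = 2.96×10⁻⁵ mol L⁻¹
[SO₄²⁻] = (9.77×10⁻³)(370)/849 = 4.26×10⁻³ mol L⁻¹
Q = [Pb²⁺][SO₄²⁻] = 1.26×10⁻⁷
Since Q (1.26×10⁻⁷) exceeds Ksp (1.44×10⁻⁸), PbSO₄ will precipitate.

Yes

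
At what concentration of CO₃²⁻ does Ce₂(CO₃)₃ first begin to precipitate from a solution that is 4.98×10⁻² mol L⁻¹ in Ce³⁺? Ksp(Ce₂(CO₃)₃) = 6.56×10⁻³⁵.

2.98×10⁻¹¹ M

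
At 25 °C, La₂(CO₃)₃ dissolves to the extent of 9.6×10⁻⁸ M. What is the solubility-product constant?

La₂(CO₃)₃(s) ⇌ 2 La³⁺(aq) + 3 CO₃²⁻(aq)
Call the molar solubility s, so that [La³⁺] = 2s and [CO₃²⁻] = 3s.
Ksp = [La³⁺]^2[CO₃²⁻]^3 = (2s)^2 · (3s)^3 = 108s^5
Ksp = 108 × (9.6×10⁻⁸)^5 = 8.8×10⁻³⁴

Ksp = 8.8×10⁻³⁴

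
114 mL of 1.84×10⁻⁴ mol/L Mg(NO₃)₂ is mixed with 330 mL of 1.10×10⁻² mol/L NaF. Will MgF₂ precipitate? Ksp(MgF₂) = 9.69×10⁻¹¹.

Yes

The combined volume is 444 mL.
[Mg²⁺] = (1.84×10⁻⁴)(114)/444 = 4.72×10⁻⁵ mol/L
[F⁻] = (1.10×10⁻²)(330)/444 = 8.18×10⁻³ mol/L
Q = [Mg²⁺][F⁻]^2 = 3.16×10⁻⁹
Since Q (3.16×10⁻⁹) exceeds Ksp (9.69×10⁻¹¹), MgF₂ will precipitate.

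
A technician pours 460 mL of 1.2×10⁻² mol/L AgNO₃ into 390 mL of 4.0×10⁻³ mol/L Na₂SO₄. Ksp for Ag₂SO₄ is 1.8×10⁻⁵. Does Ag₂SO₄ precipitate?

Total volume after mixing = 460 + 390 = 850 mL.
[Ag⁺] = (1.2×10⁻²)(460)/850 = 6.5×10⁻³ mol/L
[SO₄²⁻] = (4.0×10⁻³)(390)/850 = 1.8×10⁻³ mol/L
Q = [Ag⁺]^2[SO₄²⁻] = 7.7×10⁻⁸
Since Q (7.7×10⁻⁸) is less than Ksp (1.8×10⁻⁵), no Ag₂SO₄ precipitates.

No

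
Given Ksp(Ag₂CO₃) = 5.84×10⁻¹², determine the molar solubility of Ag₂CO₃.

Ag₂CO₃(s) ⇌ 2 Ag⁺(aq) + CO₃²⁻(aq)
Let s be the molar solubility. Then [Ag⁺] = 2s and [CO₃²⁻] = s.
Ksp = [Ag⁺]^2[CO₃²⁻] = (2s)^2 · s = 4s^3
4s^3 = 5.84×10⁻¹²  ⇒  s^3 = 1.46×10⁻¹²
s = 1.13×10⁻⁴ mol/L

1.13×10⁻⁴ M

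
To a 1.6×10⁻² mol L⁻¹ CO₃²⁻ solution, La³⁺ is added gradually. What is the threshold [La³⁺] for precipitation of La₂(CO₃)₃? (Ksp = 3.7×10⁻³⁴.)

9.5×10⁻¹⁵ M

Each salt precipitates once Q = Ksp for that salt.
La₂(CO₃)₃(s) ⇌ 2 La³⁺(aq) + 3 CO₃²⁻(aq)
Ksp = [La³⁺]^2[CO₃²⁻]^3 = [La³⁺]^2(1.6×10⁻²)^3
[La³⁺]^2 = 3.7×10⁻³⁴ / (1.6×10⁻²)^3 = 9.0×10⁻²⁹
[La³⁺] = 9.5×10⁻¹⁵ mol L⁻¹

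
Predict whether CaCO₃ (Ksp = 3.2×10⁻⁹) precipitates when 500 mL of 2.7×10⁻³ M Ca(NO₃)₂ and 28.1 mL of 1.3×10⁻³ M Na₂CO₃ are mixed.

Yes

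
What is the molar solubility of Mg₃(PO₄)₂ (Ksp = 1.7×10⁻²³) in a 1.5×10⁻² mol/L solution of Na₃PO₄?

1.4×10⁻⁷ M

Mg₃(PO₄)₂(s) ⇌ 3 Mg²⁺(aq) + 2 PO₄³⁻(aq)
Let s be the solubility of Mg₃(PO₄)₂ here. The common ion gives [PO₄³⁻] ≈ 1.5×10⁻² mol/L, and [Mg²⁺] = 3s.
Ksp = [Mg²⁺]^3[PO₄³⁻]^2 = (3s)^3(1.5×10⁻²)^2
(3s)^3 = 1.7×10⁻²³ / (1.5×10⁻²)^2 = 7.6×10⁻²⁰
s = 1.4×10⁻⁷ mol/L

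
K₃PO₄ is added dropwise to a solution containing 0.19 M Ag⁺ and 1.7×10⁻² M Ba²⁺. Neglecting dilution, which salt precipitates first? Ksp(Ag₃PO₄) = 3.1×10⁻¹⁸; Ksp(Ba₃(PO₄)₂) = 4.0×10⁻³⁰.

Precipitation of each salt begins when its ion product equals Ksp.
For Ag₃PO₄: [PO₄³⁻] = (Ksp/[Ag⁺]^3) = 4.5×10⁻¹⁶ M
For Ba₃(PO₄)₂: [PO₄³⁻] = (Ksp/[Ba²⁺]^3)^(1/2) = 9.0×10⁻¹³ M
Since Ag₃PO₄ needs less PO₄³⁻ to reach saturation, it precipitates first.

Ag₃PO₄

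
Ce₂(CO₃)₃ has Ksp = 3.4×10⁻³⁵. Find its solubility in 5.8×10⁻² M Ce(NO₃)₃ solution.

Ce₂(CO₃)₃(s) ⇌ 2 Ce³⁺(aq) + 3 CO₃²⁻(aq)
The solution already contains Ce³⁺ at 5.8×10⁻² M. Let s be the molar solubility of Ce₂(CO₃)₃.
[Ce³⁺] ≈ 5.8×10⁻² M (common ion dominates); [CO₃²⁻] = 3s.
Ksp = [Ce³⁺]^2[CO₃²⁻]^3 = (5.8×10⁻²)^2(3s)^3
(3s)^3 = 3.4×10⁻³⁵ / (5.8×10⁻²)^2 = 1.0×10⁻³²
s = 7.2×10⁻¹² M

7.2×10⁻¹² M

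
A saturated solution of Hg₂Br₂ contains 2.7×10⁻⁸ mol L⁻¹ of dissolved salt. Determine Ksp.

Hg₂Br₂(s) ⇌ Hg₂²⁺(aq) + 2 Br⁻(aq)
For each mole of Hg₂Br₂ that dissolves per liter, [Hg₂²⁺] = s and [Br⁻] = 2s; let s denote this solubility.
Ksp = [Hg₂²⁺][Br⁻]^2 = s · (2s)^2 = 4s^3
Ksp = 4 × (2.7×10⁻⁸)^3 = 7.9×10⁻²³

Ksp = 7.9×10⁻²³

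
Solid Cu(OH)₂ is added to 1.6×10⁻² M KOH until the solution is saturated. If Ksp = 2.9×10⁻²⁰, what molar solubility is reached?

1.1×10⁻¹⁶ M

Cu(OH)₂(s) ⇌ Cu²⁺(aq) + 2 OH⁻(aq)
The solution already contains OH⁻ at 1.6×10⁻² M. Let s be the molar solubility of Cu(OH)₂.
[OH⁻] ≈ 1.6×10⁻² M (common ion dominates); [Cu²⁺] = s.
Ksp = [Cu²⁺][OH⁻]^2 = s(1.6×10⁻²)^2
s = 2.9×10⁻²⁰ / (1.6×10⁻²)^2 = 1.1×10⁻¹⁶
s = 1.1×10⁻¹⁶ M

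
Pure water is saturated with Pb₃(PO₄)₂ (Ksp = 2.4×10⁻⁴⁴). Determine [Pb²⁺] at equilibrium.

2.2×10⁻⁹ M

Pb₃(PO₄)₂(s) ⇌ 3 Pb²⁺(aq) + 2 PO₄³⁻(aq)
With molar solubility s: [Pb²⁺] = 3s, [PO₄³⁻] = 2s.
Ksp = [Pb²⁺]^3[PO₄³⁻]^2 = (3s)^3 · (2s)^2 = 108s^5 = 2.4×10⁻⁴⁴
s = 7.4×10⁻¹⁰ mol L⁻¹
[Pb²⁺] = 3s = 2.2×10⁻⁹ mol L⁻¹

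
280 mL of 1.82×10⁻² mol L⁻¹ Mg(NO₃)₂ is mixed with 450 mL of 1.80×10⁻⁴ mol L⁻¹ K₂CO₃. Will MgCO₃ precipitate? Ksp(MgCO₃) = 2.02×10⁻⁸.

Total volume after mixing = 280 + 450 = 730 mL.
[Mg²⁺] = (1.82×10⁻²)(280)/730 = 6.98×10⁻³ mol L⁻¹
[CO₃²⁻] = (1.80×10⁻⁴)(450)/730 = 1.11×10⁻⁴ mol L⁻¹
Q = [Mg²⁺][CO₃²⁻] = 7.75×10⁻⁷
Since Q (7.75×10⁻⁷) exceeds Ksp (2.02×10⁻⁸), MgCO₃ will precipitate.

Yes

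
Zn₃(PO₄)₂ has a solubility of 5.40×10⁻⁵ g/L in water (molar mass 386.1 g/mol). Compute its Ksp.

Ksp = 5.78×10⁻³³

s = (5.40×10⁻⁵ g L⁻¹)/(386.1 g mol⁻¹) = 1.3986×10⁻⁷ M
Zn₃(PO₄)₂(s) ⇌ 3 Zn²⁺(aq) + 2 PO₄³⁻(aq)
Let s be the molar solubility. Then [Zn²⁺] = 3s and [PO₄³⁻] = 2s.
Ksp = [Zn²⁺]^3[PO₄³⁻]^2 = (3s)^3 · (2s)^2 = 108s^5
Ksp = 108 × (1.3986×10⁻⁷)^5 = 5.78×10⁻³³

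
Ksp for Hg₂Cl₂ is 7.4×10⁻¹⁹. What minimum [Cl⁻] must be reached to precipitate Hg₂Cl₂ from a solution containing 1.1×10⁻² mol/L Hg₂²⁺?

A salt starts to precipitate once the ion product Q reaches its Ksp.
Hg₂Cl₂(s) ⇌ Hg₂²⁺(aq) + 2 Cl⁻(aq)
Ksp = [Hg₂²⁺][Cl⁻]^2 = [Cl⁻]^2(1.1×10⁻²)
[Cl⁻]^2 = 7.4×10⁻¹⁹ / (1.1×10⁻²) = 6.7×10⁻¹⁷
[Cl⁻] = 8.2×10⁻⁹ mol/L

8.2×10⁻⁹ M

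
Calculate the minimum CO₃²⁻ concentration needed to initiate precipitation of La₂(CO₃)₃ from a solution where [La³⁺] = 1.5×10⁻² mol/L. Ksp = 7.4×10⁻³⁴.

1.5×10⁻¹⁰ M

Each salt precipitates once Q = Ksp for that salt.
La₂(CO₃)₃(s) ⇌ 2 La³⁺(aq) + 3 CO₃²⁻(aq)
Ksp = [La³⁺]^2[CO₃²⁻]^3 = [CO₃²⁻]^3(1.5×10⁻²)^2
[CO₃²⁻]^3 = 7.4×10⁻³⁴ / (1.5×10⁻²)^2 = 3.3×10⁻³⁰
[CO₃²⁻] = 1.5×10⁻¹⁰ mol/L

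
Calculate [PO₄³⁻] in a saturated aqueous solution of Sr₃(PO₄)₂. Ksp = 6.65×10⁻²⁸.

Sr₃(PO₄)₂(s) ⇌ 3 Sr²⁺(aq) + 2 PO₄³⁻(aq)
For each mole of Sr₃(PO₄)₂ that dissolves per liter, [Sr²⁺] = 3s and [PO₄³⁻] = 2s; let s denote this solubility.
Ksp = [Sr²⁺]^3[PO₄³⁻]^2 = (3s)^3 · (2s)^2 = 108s^5 = 6.65×10⁻²⁸
s = 1.44×10⁻⁶ mol L⁻¹
[PO₄³⁻] = 2s = 2.88×10⁻⁶ mol L⁻¹

2.88×10⁻⁶ M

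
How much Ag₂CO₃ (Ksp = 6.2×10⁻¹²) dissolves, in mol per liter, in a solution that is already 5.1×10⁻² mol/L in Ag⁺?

Ag₂CO₃(s) ⇌ 2 Ag⁺(aq) + CO₃²⁻(aq)
The solution already contains Ag⁺ at 5.1×10⁻² mol/L. Let s be the molar solubility of Ag₂CO₃.
[Ag⁺] ≈ 5.1×10⁻² mol/L (common ion dominates); [CO₃²⁻] = s.
Ksp = [Ag⁺]^2[CO₃²⁻] = (5.1×10⁻²)^2s
s = 6.2×10⁻¹² / (5.1×10⁻²)^2 = 2.4×10⁻⁹
s = 2.4×10⁻⁹ mol/L

2.4×10⁻⁹ M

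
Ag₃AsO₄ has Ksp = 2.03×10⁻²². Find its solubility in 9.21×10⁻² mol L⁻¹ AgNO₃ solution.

Ag₃AsO₄(s) ⇌ 3 Ag⁺(aq) + AsO₄³⁻(aq)
Ag⁺ is already present at 9.21×10⁻² mol L⁻¹. If s mol/L of Ag₃AsO₄ dissolves, [AsO₄³⁻] = s while [Ag⁺] ≈ 9.21×10⁻² mol L⁻¹.
Ksp = [Ag⁺]^3[AsO₄³⁻] = (9.21×10⁻²)^3s
s = 2.03×10⁻²² / (9.21×10⁻²)^3 = 2.60×10⁻¹⁹
s = 2.60×10⁻¹⁹ mol L⁻¹

2.60×10⁻¹⁹ M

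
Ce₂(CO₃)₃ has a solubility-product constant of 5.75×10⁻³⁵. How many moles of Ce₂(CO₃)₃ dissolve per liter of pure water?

5.56×10⁻⁸ M

Ce₂(CO₃)₃(s) ⇌ 2 Ce³⁺(aq) + 3 CO₃²⁻(aq)
Call the molar solubility s, so that [Ce³⁺] = 2s and [CO₃²⁻] = 3s.
Ksp = [Ce³⁺]^2[CO₃²⁻]^3 = (2s)^2 · (3s)^3 = 108s^5
108s^5 = 5.75×10⁻³⁵  ⇒  s^5 = 5.32×10⁻³⁷
s = (5.32×10⁻³⁷)^(1/5) = 5.56×10⁻⁸ mol/L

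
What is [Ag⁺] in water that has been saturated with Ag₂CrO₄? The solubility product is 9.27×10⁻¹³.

1.23×10⁻⁴ M

Ag₂CrO₄(s) ⇌ 2 Ag⁺(aq) + CrO₄²⁻(aq)
With molar solubility s: [Ag⁺] = 2s, [CrO₄²⁻] = s.
Ksp = [Ag⁺]^2[CrO₄²⁻] = (2s)^2 · s = 4s^3 = 9.27×10⁻¹³
s = 6.14×10⁻⁵ mol/L
[Ag⁺] = 2s = 1.23×10⁻⁴ mol/L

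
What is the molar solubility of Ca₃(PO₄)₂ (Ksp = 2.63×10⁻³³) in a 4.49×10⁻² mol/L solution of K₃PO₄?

Ca₃(PO₄)₂(s) ⇌ 3 Ca²⁺(aq) + 2 PO₄³⁻(aq)
With PO₄³⁻ already at 4.49×10⁻² mol/L and s small, take [PO₄³⁻] ≈ 4.49×10⁻² mol/L and [Ca²⁺] = 3s.
Ksp = [Ca²⁺]^3[PO₄³⁻]^2 = (3s)^3(4.49×10⁻²)^2
(3s)^3 = 2.63×10⁻³³ / (4.49×10⁻²)^2 = 1.30×10⁻³⁰
s = 3.64×10⁻¹¹ mol/L

3.64×10⁻¹¹ M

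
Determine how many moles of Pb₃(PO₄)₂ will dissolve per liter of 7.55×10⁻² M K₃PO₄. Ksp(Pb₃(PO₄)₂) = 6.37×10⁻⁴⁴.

7.45×10⁻¹⁵ M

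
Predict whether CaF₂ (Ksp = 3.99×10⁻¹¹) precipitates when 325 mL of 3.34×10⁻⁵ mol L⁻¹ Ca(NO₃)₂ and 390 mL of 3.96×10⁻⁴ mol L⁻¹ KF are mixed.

After mixing, V = 325 mL + 390 mL = 715 mL.
[Ca²⁺] = (3.34×10⁻⁵)(325)/715 = 1.52×10⁻⁵ mol L⁻¹
[F⁻] = (3.96×10⁻⁴)(390)/715 = 2.16×10⁻⁴ mol L⁻¹
Q = [Ca²⁺][F⁻]^2 = 7.08×10⁻¹³
Q < Ksp (7.08×10⁻¹³ vs 3.99×10⁻¹¹); the solution remains unsaturated and no precipitate forms.

No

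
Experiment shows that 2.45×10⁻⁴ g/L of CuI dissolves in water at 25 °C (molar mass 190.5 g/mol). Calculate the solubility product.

Ksp = 1.65×10⁻¹²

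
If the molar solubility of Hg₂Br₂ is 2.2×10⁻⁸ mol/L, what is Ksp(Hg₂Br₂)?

Ksp = 4.3×10⁻²³

Hg₂Br₂(s) ⇌ Hg₂²⁺(aq) + 2 Br⁻(aq)
For each mole of Hg₂Br₂ that dissolves per liter, [Hg₂²⁺] = s and [Br⁻] = 2s; let s denote this solubility.
Ksp = [Hg₂²⁺][Br⁻]^2 = s · (2s)^2 = 4s^3
Ksp = 4 × (2.2×10⁻⁸)^3 = 4.3×10⁻²³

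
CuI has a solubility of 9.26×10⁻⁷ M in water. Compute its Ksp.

Ksp = 8.57×10⁻¹³

CuI(s) ⇌ Cu⁺(aq) + I⁻(aq)
Let s be the molar solubility. Then [Cu⁺] = s and [I⁻] = s.
Ksp = [Cu⁺][I⁻] = s · s = s^2
Ksp = (9.26×10⁻⁷)^2 = 8.57×10⁻¹³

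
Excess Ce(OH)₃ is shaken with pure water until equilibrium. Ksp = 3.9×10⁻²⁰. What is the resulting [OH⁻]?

1.8×10⁻⁵ M

Ce(OH)₃(s) ⇌ Ce³⁺(aq) + 3 OH⁻(aq)
For each mole of Ce(OH)₃ that dissolves per liter, [Ce³⁺] = s and [OH⁻] = 3s; let s denote this solubility.
Ksp = [Ce³⁺][OH⁻]^3 = s · (3s)^3 = 27s^4 = 3.9×10⁻²⁰
s = 6.2×10⁻⁶ M
[OH⁻] = 3s = 1.8×10⁻⁵ M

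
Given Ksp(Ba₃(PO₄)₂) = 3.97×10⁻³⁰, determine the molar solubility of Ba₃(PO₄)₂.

5.17×10⁻⁷ M

Ba₃(PO₄)₂(s) ⇌ 3 Ba²⁺(aq) + 2 PO₄³⁻(aq)
With molar solubility s: [Ba²⁺] = 3s, [PO₄³⁻] = 2s.
Ksp = [Ba²⁺]^3[PO₄³⁻]^2 = (3s)^3 · (2s)^2 = 108s^5
108s^5 = 3.97×10⁻³⁰  ⇒  s^5 = 3.68×10⁻³²
s = (3.68×10⁻³²)^(1/5) = 5.17×10⁻⁷ M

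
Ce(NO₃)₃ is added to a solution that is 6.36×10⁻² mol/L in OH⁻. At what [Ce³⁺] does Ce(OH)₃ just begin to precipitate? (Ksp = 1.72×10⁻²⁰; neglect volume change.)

6.69×10⁻¹⁷ M

Each salt precipitates once Q = Ksp for that salt.
Ce(OH)₃(s) ⇌ Ce³⁺(aq) + 3 OH⁻(aq)
Ksp = [Ce³⁺][OH⁻]^3 = [Ce³⁺](6.36×10⁻²)^3
[Ce³⁺] = 1.72×10⁻²⁰ / (6.36×10⁻²)^3 = 6.69×10⁻¹⁷
[Ce³⁺] = 6.69×10⁻¹⁷ mol/L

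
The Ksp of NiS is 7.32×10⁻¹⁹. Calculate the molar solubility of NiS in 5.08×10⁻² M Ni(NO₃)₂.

1.44×10⁻¹⁷ M

NiS(s) ⇌ Ni²⁺(aq) + S²⁻(aq)
Ni²⁺ is already present at 5.08×10⁻² M. If s mol/L of NiS dissolves, [S²⁻] = s while [Ni²⁺] ≈ 5.08×10⁻² M.
Ksp = [Ni²⁺][S²⁻] = (5.08×10⁻²)s
s = 7.32×10⁻¹⁹ / (5.08×10⁻²) = 1.44×10⁻¹⁷
s = 1.44×10⁻¹⁷ M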